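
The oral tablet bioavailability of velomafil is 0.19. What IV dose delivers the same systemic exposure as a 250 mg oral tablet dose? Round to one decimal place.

Systemic exposure from an extravascular dose = F × D_ev, so the equivalent IV dose is F × D_ev.
D_iv = F × D_ev = 0.19 × 250 = 47.5 mg

D_iv = 47.5 mg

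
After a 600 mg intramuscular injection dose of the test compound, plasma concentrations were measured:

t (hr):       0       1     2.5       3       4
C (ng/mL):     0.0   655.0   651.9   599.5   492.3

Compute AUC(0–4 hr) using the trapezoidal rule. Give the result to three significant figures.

AUC = 2170 ng/mL·hr

Trapezoidal AUC_0→4:
  [0→1]: (0.0+655.0)/2 × 1 = 327.5
  [1→2.5]: (655.0+651.9)/2 × 1.5 = 980.175
  [2.5→3]: (651.9+599.5)/2 × 0.5 = 312.85
  [3→4]: (599.5+492.3)/2 × 1 = 545.9
  Sum = 2166.425 ng/mL·hr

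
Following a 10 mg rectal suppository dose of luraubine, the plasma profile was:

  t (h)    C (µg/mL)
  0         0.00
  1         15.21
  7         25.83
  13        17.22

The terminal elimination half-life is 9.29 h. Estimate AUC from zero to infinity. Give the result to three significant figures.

Trapezoidal AUC_0→13:
  [0→1]: (0.00+15.21)/2 × 1 = 7.605
  [1→7]: (15.21+25.83)/2 × 6 = 123.12
  [7→13]: (25.83+17.22)/2 × 6 = 129.15
  Sum = 259.875 µg/mL·h
k_e = ln2 / t½ = 0.693147 / 9.29 = 0.0746 h^-1
Extrapolated tail: C_last / k_e = 17.22 / 0.0746 = 230.831
AUC_0→∞ = 259.875 + 230.831 = 490.706 µg/mL·h

AUC = 491 µg/mL·h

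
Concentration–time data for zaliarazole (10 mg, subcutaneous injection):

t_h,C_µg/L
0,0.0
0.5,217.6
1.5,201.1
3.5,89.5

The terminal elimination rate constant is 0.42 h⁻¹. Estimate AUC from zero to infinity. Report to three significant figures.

AUC = 767 µg/L·h

Trapezoidal AUC_0→3.5:
  [0→0.5]: (0.0+217.6)/2 × 0.5 = 54.4
  [0.5→1.5]: (217.6+201.1)/2 × 1 = 209.35
  [1.5→3.5]: (201.1+89.5)/2 × 2 = 290.6
  Sum = 554.35 µg/L·h
Extrapolated tail: C_last / k_e = 89.5 / 0.42 = 213.095
AUC_0→∞ = 554.35 + 213.095 = 767.445 µg/L·h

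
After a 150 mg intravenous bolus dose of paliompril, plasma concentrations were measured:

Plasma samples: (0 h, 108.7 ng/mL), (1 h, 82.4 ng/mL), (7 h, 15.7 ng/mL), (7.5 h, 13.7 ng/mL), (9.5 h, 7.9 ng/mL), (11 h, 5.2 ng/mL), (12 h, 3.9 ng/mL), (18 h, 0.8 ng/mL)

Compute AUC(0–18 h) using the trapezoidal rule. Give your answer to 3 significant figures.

AUC = 447 ng/mL·h

Trapezoidal AUC_0→18:
  [0→1]: (108.7+82.4)/2 × 1 = 95.55
  [1→7]: (82.4+15.7)/2 × 6 = 294.3
  [7→7.5]: (15.7+13.7)/2 × 0.5 = 7.35
  [7.5→9.5]: (13.7+7.9)/2 × 2 = 21.6
  [9.5→11]: (7.9+5.2)/2 × 1.5 = 9.825
  [11→12]: (5.2+3.9)/2 × 1 = 4.55
  [12→18]: (3.9+0.8)/2 × 6 = 14.1
  Sum = 447.275 ng/mL·h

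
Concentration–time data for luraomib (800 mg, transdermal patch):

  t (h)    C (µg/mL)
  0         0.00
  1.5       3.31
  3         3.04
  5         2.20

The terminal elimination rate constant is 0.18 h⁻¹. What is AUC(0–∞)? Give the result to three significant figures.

AUC = 24.7 µg/mL·h

Trapezoidal AUC_0→5:
  [0→1.5]: (0.00+3.31)/2 × 1.5 = 2.4825
  [1.5→3]: (3.31+3.04)/2 × 1.5 = 4.7625
  [3→5]: (3.04+2.20)/2 × 2 = 5.24
  Sum = 12.485 µg/mL·h
Extrapolated tail: C_last / k_e = 2.20 / 0.18 = 12.222
AUC_0→∞ = 12.485 + 12.222 = 24.707 µg/mL·h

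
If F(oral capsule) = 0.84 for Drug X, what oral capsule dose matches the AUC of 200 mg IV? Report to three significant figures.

D_oral = 238 mg

For equal systemic exposure: F × D_ev = D_iv
D_ev = D_iv / F = 200 / 0.84 = 238.095 mg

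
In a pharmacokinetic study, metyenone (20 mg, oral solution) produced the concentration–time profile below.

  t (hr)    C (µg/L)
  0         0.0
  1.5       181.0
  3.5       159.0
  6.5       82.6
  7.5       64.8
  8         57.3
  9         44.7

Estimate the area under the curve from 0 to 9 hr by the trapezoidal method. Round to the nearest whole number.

AUC = 993 µg/L·hr

Trapezoidal AUC_0→9:
  [0→1.5]: (0.0+181.0)/2 × 1.5 = 135.75
  [1.5→3.5]: (181.0+159.0)/2 × 2 = 340.0
  [3.5→6.5]: (159.0+82.6)/2 × 3 = 362.4
  [6.5→7.5]: (82.6+64.8)/2 × 1 = 73.7
  [7.5→8]: (64.8+57.3)/2 × 0.5 = 30.525
  [8→9]: (57.3+44.7)/2 × 1 = 51.0
  Sum = 993.375 µg/L·hr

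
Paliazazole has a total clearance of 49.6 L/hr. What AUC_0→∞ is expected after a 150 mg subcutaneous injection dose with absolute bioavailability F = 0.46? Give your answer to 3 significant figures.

AUC_0→∞ = F × Dose / CL
        = 0.46 × 150 / 49.6 = 1.39113 mg/L·hr

AUC = 1.39 mg/L·hr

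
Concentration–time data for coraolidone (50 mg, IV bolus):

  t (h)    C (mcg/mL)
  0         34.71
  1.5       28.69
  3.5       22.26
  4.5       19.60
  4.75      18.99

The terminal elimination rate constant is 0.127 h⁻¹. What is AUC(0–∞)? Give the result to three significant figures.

AUC = 274 mcg/mL·h

Trapezoidal AUC_0→4.75:
  [0→1.5]: (34.71+28.69)/2 × 1.5 = 47.55
  [1.5→3.5]: (28.69+22.26)/2 × 2 = 50.95
  [3.5→4.5]: (22.26+19.60)/2 × 1 = 20.93
  [4.5→4.75]: (19.60+18.99)/2 × 0.25 = 4.82375
  Sum = 124.25375 mcg/mL·h
Extrapolated tail: C_last / k_e = 18.99 / 0.127 = 149.528
AUC_0→∞ = 124.25375 + 149.528 = 273.78175 mcg/mL·h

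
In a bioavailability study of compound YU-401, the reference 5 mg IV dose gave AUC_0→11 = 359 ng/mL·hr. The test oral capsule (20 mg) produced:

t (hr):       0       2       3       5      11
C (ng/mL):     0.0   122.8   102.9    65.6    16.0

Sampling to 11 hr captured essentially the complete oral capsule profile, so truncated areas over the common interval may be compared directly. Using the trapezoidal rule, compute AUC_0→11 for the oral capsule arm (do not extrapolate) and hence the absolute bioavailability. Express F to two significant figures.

F = 0.45

Trapezoidal AUC_0→11 (oral capsule):
  [0→2]: (0.0+122.8)/2 × 2 = 122.8
  [2→3]: (122.8+102.9)/2 × 1 = 112.85
  [3→5]: (102.9+65.6)/2 × 2 = 168.5
  [5→11]: (65.6+16.0)/2 × 6 = 244.8
  Sum = 648.95 ng/mL·hr
F = (AUC_ev/D_ev)/(AUC_iv/D_iv) = (648.95/20)/(359/5) = 32.4475/71.8 = 0.4519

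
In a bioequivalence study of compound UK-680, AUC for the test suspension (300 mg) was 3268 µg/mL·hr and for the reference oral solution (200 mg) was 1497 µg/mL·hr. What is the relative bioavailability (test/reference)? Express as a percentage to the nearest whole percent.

F_rel = (AUC_test/D_test) / (AUC_ref/D_ref)
      = (3268/300) / (1497/200)
      = 10.8933 / 7.485 = 1.4554 = 145.54%

F_rel = 146%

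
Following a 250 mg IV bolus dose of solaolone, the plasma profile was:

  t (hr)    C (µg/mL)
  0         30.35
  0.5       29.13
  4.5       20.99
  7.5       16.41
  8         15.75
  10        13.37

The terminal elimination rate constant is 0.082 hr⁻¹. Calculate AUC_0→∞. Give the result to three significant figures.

AUC = 371 µg/mL·hr

Trapezoidal AUC_0→10:
  [0→0.5]: (30.35+29.13)/2 × 0.5 = 14.87
  [0.5→4.5]: (29.13+20.99)/2 × 4 = 100.24
  [4.5→7.5]: (20.99+16.41)/2 × 3 = 56.1
  [7.5→8]: (16.41+15.75)/2 × 0.5 = 8.04
  [8→10]: (15.75+13.37)/2 × 2 = 29.12
  Sum = 208.37 µg/mL·hr
Extrapolated tail: C_last / k_e = 13.37 / 0.082 = 163.049
AUC_0→∞ = 208.37 + 163.049 = 371.419 µg/mL·hr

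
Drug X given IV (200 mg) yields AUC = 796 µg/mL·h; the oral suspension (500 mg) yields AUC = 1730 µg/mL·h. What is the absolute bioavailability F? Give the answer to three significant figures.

F = 0.869

F = (AUC_ev / D_ev) / (AUC_iv / D_iv)
  = (1730/500) / (796/200)
  = 3.46 / 3.98 = 0.8693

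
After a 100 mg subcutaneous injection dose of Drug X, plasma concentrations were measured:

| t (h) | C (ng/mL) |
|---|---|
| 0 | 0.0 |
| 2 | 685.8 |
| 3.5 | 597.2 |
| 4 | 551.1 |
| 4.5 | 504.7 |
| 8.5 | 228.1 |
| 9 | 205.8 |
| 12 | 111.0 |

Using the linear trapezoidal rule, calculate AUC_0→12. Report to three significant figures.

Trapezoidal AUC_0→12:
  [0→2]: (0.0+685.8)/2 × 2 = 685.8
  [2→3.5]: (685.8+597.2)/2 × 1.5 = 962.25
  [3.5→4]: (597.2+551.1)/2 × 0.5 = 287.075
  [4→4.5]: (551.1+504.7)/2 × 0.5 = 263.95
  [4.5→8.5]: (504.7+228.1)/2 × 4 = 1465.6
  [8.5→9]: (228.1+205.8)/2 × 0.5 = 108.475
  [9→12]: (205.8+111.0)/2 × 3 = 475.2
  Sum = 4248.35 ng/mL·h

AUC = 4250 ng/mL·h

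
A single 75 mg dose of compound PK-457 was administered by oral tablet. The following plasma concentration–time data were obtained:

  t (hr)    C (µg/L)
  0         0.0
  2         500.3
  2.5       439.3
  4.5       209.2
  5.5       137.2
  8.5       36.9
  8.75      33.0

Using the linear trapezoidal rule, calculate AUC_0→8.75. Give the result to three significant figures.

Trapezoidal AUC_0→8.75:
  [0→2]: (0.0+500.3)/2 × 2 = 500.3
  [2→2.5]: (500.3+439.3)/2 × 0.5 = 234.9
  [2.5→4.5]: (439.3+209.2)/2 × 2 = 648.5
  [4.5→5.5]: (209.2+137.2)/2 × 1 = 173.2
  [5.5→8.5]: (137.2+36.9)/2 × 3 = 261.15
  [8.5→8.75]: (36.9+33.0)/2 × 0.25 = 8.7375
  Sum = 1826.7875 µg/L·hr

AUC = 1830 µg/L·hr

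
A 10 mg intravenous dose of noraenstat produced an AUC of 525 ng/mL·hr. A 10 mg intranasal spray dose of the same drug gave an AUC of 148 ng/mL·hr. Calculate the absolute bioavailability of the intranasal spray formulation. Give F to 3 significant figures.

F = 0.282

F = (AUC_ev / D_ev) / (AUC_iv / D_iv)
  = (148/10) / (525/10)
  = 14.8 / 52.5 = 0.2819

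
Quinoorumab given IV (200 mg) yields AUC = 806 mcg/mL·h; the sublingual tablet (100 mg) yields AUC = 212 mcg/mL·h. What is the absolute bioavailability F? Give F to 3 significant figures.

F = 0.526

F = (AUC_ev / D_ev) / (AUC_iv / D_iv)
  = (212/100) / (806/200)
  = 2.12 / 4.03 = 0.5261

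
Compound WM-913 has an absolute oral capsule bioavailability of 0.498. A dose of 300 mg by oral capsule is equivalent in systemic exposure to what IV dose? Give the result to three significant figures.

Systemic exposure from an extravascular dose = F × D_ev, so the equivalent IV dose is F × D_ev.
D_iv = F × D_ev = 0.498 × 300 = 149.4 mg

D_iv = 149 mg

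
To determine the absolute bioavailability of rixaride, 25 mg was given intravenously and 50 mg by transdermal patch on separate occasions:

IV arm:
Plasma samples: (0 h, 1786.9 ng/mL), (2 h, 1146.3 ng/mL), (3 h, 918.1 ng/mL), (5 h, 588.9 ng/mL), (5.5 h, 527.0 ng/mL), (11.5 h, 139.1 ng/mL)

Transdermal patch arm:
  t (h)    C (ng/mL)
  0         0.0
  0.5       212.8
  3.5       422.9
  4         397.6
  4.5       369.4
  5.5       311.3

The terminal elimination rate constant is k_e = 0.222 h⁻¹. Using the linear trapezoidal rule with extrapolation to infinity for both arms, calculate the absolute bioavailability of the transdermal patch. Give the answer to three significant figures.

F = 0.188

Trapezoidal AUC_0→11.5 (IV):
  [0→2]: (1786.9+1146.3)/2 × 2 = 2933.2
  [2→3]: (1146.3+918.1)/2 × 1 = 1032.2
  [3→5]: (918.1+588.9)/2 × 2 = 1507.0
  [5→5.5]: (588.9+527.0)/2 × 0.5 = 278.975
  [5.5→11.5]: (527.0+139.1)/2 × 6 = 1998.3
  Sum = 7749.675 ng/mL·h
IV tail: 139.1/0.222 = 626.577; AUC_iv,0→∞ = 7749.675 + 626.577 = 8376.252 ng/mL·h
Trapezoidal AUC_0→5.5 (transdermal patch):
  [0→0.5]: (0.0+212.8)/2 × 0.5 = 53.2
  [0.5→3.5]: (212.8+422.9)/2 × 3 = 953.55
  [3.5→4]: (422.9+397.6)/2 × 0.5 = 205.125
  [4→4.5]: (397.6+369.4)/2 × 0.5 = 191.75
  [4.5→5.5]: (369.4+311.3)/2 × 1 = 340.35
  Sum = 1743.975 ng/mL·h
transdermal patch tail: 311.3/0.222 = 1402.252; AUC_ev,0→∞ = 1743.975 + 1402.252 = 3146.227 ng/mL·h
F = (AUC_ev/D_ev)/(AUC_iv/D_iv) = (3146.227/50)/(8376.252/25) = 62.92454/335.05008 = 0.1878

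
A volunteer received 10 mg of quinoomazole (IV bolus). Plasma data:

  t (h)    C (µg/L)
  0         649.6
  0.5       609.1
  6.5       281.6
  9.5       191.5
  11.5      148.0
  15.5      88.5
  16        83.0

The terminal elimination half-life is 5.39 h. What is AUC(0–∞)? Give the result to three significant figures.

Trapezoidal AUC_0→16:
  [0→0.5]: (649.6+609.1)/2 × 0.5 = 314.675
  [0.5→6.5]: (609.1+281.6)/2 × 6 = 2672.1
  [6.5→9.5]: (281.6+191.5)/2 × 3 = 709.65
  [9.5→11.5]: (191.5+148.0)/2 × 2 = 339.5
  [11.5→15.5]: (148.0+88.5)/2 × 4 = 473.0
  [15.5→16]: (88.5+83.0)/2 × 0.5 = 42.875
  Sum = 4551.8 µg/L·h
k_e = ln2 / t½ = 0.693147 / 5.39 = 0.1286 h^-1
Extrapolated tail: C_last / k_e = 83.0 / 0.1286 = 645.412
AUC_0→∞ = 4551.8 + 645.412 = 5197.212 µg/L·h

AUC = 5200 µg/L·h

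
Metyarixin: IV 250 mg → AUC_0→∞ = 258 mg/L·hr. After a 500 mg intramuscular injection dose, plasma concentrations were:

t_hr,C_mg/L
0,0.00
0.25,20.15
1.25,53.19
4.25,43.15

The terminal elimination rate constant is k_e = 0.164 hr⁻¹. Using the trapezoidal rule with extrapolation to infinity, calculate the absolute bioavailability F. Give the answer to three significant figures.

F = 0.866

Trapezoidal AUC_0→4.25 (intramuscular injection):
  [0→0.25]: (0.00+20.15)/2 × 0.25 = 2.51875
  [0.25→1.25]: (20.15+53.19)/2 × 1 = 36.67
  [1.25→4.25]: (53.19+43.15)/2 × 3 = 144.51
  Sum = 183.69875 mg/L·hr
Tail: C_last/k_e = 43.15/0.164 = 263.110
AUC_0→∞ (intramuscular injection) = 183.69875 + 263.110 = 446.80875 mg/L·hr
F = (AUC_ev/D_ev)/(AUC_iv/D_iv) = (446.80875/500)/(258/250) = 0.8936175/1.032 = 0.8659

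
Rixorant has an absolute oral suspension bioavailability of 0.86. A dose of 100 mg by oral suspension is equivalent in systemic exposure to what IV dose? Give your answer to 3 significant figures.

Systemic exposure from an extravascular dose = F × D_ev, so the equivalent IV dose is F × D_ev.
D_iv = F × D_ev = 0.86 × 100 = 86 mg

D_iv = 86.0 mg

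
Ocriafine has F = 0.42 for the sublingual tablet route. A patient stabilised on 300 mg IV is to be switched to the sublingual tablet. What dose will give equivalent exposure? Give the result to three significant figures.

For equal systemic exposure: F × D_ev = D_iv
D_ev = D_iv / F = 300 / 0.42 = 714.286 mg

D_sublingual = 714 mg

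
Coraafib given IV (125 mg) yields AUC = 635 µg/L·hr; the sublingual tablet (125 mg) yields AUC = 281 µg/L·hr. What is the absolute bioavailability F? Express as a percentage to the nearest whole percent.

F = (AUC_ev / D_ev) / (AUC_iv / D_iv)
  = (281/125) / (635/125)
  = 2.248 / 5.08 = 0.4425
  = 44.25%

F = 44%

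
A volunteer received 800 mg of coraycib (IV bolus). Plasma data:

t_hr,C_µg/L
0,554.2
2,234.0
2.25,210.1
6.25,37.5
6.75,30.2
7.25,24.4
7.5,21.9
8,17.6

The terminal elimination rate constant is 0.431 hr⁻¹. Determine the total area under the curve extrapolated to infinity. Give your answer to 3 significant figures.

AUC = 1430 µg/L·hr

Trapezoidal AUC_0→8:
  [0→2]: (554.2+234.0)/2 × 2 = 788.2
  [2→2.25]: (234.0+210.1)/2 × 0.25 = 55.5125
  [2.25→6.25]: (210.1+37.5)/2 × 4 = 495.2
  [6.25→6.75]: (37.5+30.2)/2 × 0.5 = 16.925
  [6.75→7.25]: (30.2+24.4)/2 × 0.5 = 13.65
  [7.25→7.5]: (24.4+21.9)/2 × 0.25 = 5.7875
  [7.5→8]: (21.9+17.6)/2 × 0.5 = 9.875
  Sum = 1385.15 µg/L·hr
Extrapolated tail: C_last / k_e = 17.6 / 0.431 = 40.835
AUC_0→∞ = 1385.15 + 40.835 = 1425.985 µg/L·hr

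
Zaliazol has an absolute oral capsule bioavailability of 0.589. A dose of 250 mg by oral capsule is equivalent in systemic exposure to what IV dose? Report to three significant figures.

Systemic exposure from an extravascular dose = F × D_ev, so the equivalent IV dose is F × D_ev.
D_iv = F × D_ev = 0.589 × 250 = 147.25 mg

D_iv = 147 mg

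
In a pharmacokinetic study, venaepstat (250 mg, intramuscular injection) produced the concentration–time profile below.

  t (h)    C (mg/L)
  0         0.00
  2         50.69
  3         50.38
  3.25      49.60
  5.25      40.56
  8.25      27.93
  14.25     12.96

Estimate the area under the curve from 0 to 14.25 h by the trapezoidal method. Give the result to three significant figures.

Trapezoidal AUC_0→14.25:
  [0→2]: (0.00+50.69)/2 × 2 = 50.69
  [2→3]: (50.69+50.38)/2 × 1 = 50.535
  [3→3.25]: (50.38+49.60)/2 × 0.25 = 12.4975
  [3.25→5.25]: (49.60+40.56)/2 × 2 = 90.16
  [5.25→8.25]: (40.56+27.93)/2 × 3 = 102.735
  [8.25→14.25]: (27.93+12.96)/2 × 6 = 122.67
  Sum = 429.2875 mg/L·h

AUC = 429 mg/L·h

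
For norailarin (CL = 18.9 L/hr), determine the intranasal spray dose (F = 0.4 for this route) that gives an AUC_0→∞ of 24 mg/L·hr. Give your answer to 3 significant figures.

Dose = 1130 mg

Dose = CL × AUC_0→∞ / F
     = 18.9 × 24 / 0.4 = 1134 mg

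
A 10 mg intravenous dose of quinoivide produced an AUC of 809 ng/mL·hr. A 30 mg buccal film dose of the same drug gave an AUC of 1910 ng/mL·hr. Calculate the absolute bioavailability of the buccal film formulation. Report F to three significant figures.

F = 0.787

F = (AUC_ev / D_ev) / (AUC_iv / D_iv)
  = (1910/30) / (809/10)
  = 63.6667 / 80.9 = 0.7870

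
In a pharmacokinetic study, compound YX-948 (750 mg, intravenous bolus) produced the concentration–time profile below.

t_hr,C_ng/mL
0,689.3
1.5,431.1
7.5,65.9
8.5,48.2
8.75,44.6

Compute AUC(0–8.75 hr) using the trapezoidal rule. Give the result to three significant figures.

AUC = 2400 ng/mL·hr

Trapezoidal AUC_0→8.75:
  [0→1.5]: (689.3+431.1)/2 × 1.5 = 840.3
  [1.5→7.5]: (431.1+65.9)/2 × 6 = 1491.0
  [7.5→8.5]: (65.9+48.2)/2 × 1 = 57.05
  [8.5→8.75]: (48.2+44.6)/2 × 0.25 = 11.6
  Sum = 2399.95 ng/mL·hr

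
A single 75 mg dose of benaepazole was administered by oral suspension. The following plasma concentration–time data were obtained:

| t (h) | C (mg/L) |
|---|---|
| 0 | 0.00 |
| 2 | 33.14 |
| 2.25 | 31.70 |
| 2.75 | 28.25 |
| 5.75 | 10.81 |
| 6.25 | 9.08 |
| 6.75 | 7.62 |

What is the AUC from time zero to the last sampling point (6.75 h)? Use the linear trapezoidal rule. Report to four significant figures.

Trapezoidal AUC_0→6.75:
  [0→2]: (0.00+33.14)/2 × 2 = 33.14
  [2→2.25]: (33.14+31.70)/2 × 0.25 = 8.105
  [2.25→2.75]: (31.70+28.25)/2 × 0.5 = 14.9875
  [2.75→5.75]: (28.25+10.81)/2 × 3 = 58.59
  [5.75→6.25]: (10.81+9.08)/2 × 0.5 = 4.9725
  [6.25→6.75]: (9.08+7.62)/2 × 0.5 = 4.175
  Sum = 123.97 mg/L·h

AUC = 124.0 mg/L·h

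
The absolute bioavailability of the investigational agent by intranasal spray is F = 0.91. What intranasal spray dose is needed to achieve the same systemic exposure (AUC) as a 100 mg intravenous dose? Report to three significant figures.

For equal systemic exposure: F × D_ev = D_iv
D_ev = D_iv / F = 100 / 0.91 = 109.89 mg

D_intranasal = 110 mg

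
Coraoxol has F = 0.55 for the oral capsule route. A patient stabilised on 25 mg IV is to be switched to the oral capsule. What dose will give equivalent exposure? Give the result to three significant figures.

D_oral = 45.5 mg

For equal systemic exposure: F × D_ev = D_iv
D_ev = D_iv / F = 25 / 0.55 = 45.4545 mg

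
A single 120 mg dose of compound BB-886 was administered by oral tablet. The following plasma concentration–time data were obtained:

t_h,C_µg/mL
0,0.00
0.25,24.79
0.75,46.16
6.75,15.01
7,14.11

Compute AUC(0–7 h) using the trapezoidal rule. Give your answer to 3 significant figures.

AUC = 208 µg/mL·h

Trapezoidal AUC_0→7:
  [0→0.25]: (0.00+24.79)/2 × 0.25 = 3.09875
  [0.25→0.75]: (24.79+46.16)/2 × 0.5 = 17.7375
  [0.75→6.75]: (46.16+15.01)/2 × 6 = 183.51
  [6.75→7]: (15.01+14.11)/2 × 0.25 = 3.64
  Sum = 207.98625 µg/mL·h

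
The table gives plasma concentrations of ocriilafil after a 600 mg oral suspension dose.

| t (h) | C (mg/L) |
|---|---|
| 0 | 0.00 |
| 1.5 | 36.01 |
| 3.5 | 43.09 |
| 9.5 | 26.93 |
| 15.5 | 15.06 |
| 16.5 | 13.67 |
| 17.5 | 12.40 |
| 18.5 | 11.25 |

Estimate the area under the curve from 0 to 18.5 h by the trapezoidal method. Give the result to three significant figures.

AUC = 481 mg/L·h

Trapezoidal AUC_0→18.5:
  [0→1.5]: (0.00+36.01)/2 × 1.5 = 27.0075
  [1.5→3.5]: (36.01+43.09)/2 × 2 = 79.1
  [3.5→9.5]: (43.09+26.93)/2 × 6 = 210.06
  [9.5→15.5]: (26.93+15.06)/2 × 6 = 125.97
  [15.5→16.5]: (15.06+13.67)/2 × 1 = 14.365
  [16.5→17.5]: (13.67+12.40)/2 × 1 = 13.035
  [17.5→18.5]: (12.40+11.25)/2 × 1 = 11.825
  Sum = 481.3625 mg/L·h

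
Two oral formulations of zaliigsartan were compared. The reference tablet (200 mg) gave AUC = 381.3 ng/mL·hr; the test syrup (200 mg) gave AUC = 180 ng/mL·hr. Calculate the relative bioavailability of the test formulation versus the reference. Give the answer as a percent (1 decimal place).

F_rel = (AUC_test/D_test) / (AUC_ref/D_ref)
      = (180/200) / (381.3/200)
      = 0.9 / 1.9065 = 0.4721 = 47.21%

F_rel = 47.2%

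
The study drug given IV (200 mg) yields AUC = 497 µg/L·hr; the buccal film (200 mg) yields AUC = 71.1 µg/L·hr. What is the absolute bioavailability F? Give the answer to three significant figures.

F = 0.143

F = (AUC_ev / D_ev) / (AUC_iv / D_iv)
  = (71.1/200) / (497/200)
  = 0.3555 / 2.485 = 0.1431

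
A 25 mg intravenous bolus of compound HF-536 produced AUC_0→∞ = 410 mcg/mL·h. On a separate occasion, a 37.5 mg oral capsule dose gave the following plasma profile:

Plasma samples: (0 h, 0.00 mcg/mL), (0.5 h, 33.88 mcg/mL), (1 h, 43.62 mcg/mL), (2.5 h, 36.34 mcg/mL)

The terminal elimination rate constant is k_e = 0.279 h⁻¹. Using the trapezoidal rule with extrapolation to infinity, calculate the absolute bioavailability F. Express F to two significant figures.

Trapezoidal AUC_0→2.5 (oral capsule):
  [0→0.5]: (0.00+33.88)/2 × 0.5 = 8.47
  [0.5→1]: (33.88+43.62)/2 × 0.5 = 19.375
  [1→2.5]: (43.62+36.34)/2 × 1.5 = 59.97
  Sum = 87.815 mcg/mL·h
Tail: C_last/k_e = 36.34/0.279 = 130.251
AUC_0→∞ (oral capsule) = 87.815 + 130.251 = 218.066 mcg/mL·h
F = (AUC_ev/D_ev)/(AUC_iv/D_iv) = (218.066/37.5)/(410/25) = 5.81509/16.4 = 0.3546

F = 0.35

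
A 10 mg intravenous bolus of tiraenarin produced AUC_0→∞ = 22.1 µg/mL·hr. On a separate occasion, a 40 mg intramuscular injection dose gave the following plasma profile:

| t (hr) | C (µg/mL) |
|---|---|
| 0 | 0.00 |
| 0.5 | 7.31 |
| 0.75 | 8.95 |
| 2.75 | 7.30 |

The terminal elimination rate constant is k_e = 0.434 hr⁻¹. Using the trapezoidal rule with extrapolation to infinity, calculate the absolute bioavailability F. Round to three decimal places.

Trapezoidal AUC_0→2.75 (intramuscular injection):
  [0→0.5]: (0.00+7.31)/2 × 0.5 = 1.8275
  [0.5→0.75]: (7.31+8.95)/2 × 0.25 = 2.0325
  [0.75→2.75]: (8.95+7.30)/2 × 2 = 16.25
  Sum = 20.11 µg/mL·hr
Tail: C_last/k_e = 7.30/0.434 = 16.820
AUC_0→∞ (intramuscular injection) = 20.11 + 16.820 = 36.93 µg/mL·hr
F = (AUC_ev/D_ev)/(AUC_iv/D_iv) = (36.93/40)/(22.1/10) = 0.92325/2.21 = 0.4178

F = 0.418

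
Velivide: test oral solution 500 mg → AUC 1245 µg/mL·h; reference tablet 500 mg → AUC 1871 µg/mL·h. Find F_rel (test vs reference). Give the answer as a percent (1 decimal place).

F_rel = (AUC_test/D_test) / (AUC_ref/D_ref)
      = (1245/500) / (1871/500)
      = 2.49 / 3.742 = 0.6654 = 66.54%

F_rel = 66.5%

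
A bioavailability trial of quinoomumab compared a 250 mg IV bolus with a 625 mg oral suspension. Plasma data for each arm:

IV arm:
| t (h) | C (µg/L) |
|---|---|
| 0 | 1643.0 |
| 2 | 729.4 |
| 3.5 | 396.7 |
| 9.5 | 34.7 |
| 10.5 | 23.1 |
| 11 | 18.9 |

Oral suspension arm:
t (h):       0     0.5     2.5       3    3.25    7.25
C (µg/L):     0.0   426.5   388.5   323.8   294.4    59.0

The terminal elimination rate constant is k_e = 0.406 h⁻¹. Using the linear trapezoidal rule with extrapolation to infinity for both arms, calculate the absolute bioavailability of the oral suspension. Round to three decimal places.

Trapezoidal AUC_0→11 (IV):
  [0→2]: (1643.0+729.4)/2 × 2 = 2372.4
  [2→3.5]: (729.4+396.7)/2 × 1.5 = 844.575
  [3.5→9.5]: (396.7+34.7)/2 × 6 = 1294.2
  [9.5→10.5]: (34.7+23.1)/2 × 1 = 28.9
  [10.5→11]: (23.1+18.9)/2 × 0.5 = 10.5
  Sum = 4550.575 µg/L·h
IV tail: 18.9/0.406 = 46.552; AUC_iv,0→∞ = 4550.575 + 46.552 = 4597.127 µg/L·h
Trapezoidal AUC_0→7.25 (oral suspension):
  [0→0.5]: (0.0+426.5)/2 × 0.5 = 106.625
  [0.5→2.5]: (426.5+388.5)/2 × 2 = 815.0
  [2.5→3]: (388.5+323.8)/2 × 0.5 = 178.075
  [3→3.25]: (323.8+294.4)/2 × 0.25 = 77.275
  [3.25→7.25]: (294.4+59.0)/2 × 4 = 706.8
  Sum = 1883.775 µg/L·h
oral suspension tail: 59.0/0.406 = 145.320; AUC_ev,0→∞ = 1883.775 + 145.320 = 2029.095 µg/L·h
F = (AUC_ev/D_ev)/(AUC_iv/D_iv) = (2029.095/625)/(4597.127/250) = 3.246552/18.388508 = 0.1766

F = 0.177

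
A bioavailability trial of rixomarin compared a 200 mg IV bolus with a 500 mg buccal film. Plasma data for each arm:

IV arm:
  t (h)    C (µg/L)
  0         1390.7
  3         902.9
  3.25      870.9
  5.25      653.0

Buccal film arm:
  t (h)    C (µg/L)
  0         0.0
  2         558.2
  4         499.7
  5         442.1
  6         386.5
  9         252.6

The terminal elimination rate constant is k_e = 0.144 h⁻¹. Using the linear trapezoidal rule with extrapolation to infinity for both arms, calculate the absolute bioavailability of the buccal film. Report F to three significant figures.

F = 0.215

Trapezoidal AUC_0→5.25 (IV):
  [0→3]: (1390.7+902.9)/2 × 3 = 3440.4
  [3→3.25]: (902.9+870.9)/2 × 0.25 = 221.725
  [3.25→5.25]: (870.9+653.0)/2 × 2 = 1523.9
  Sum = 5186.025 µg/L·h
IV tail: 653.0/0.144 = 4534.722; AUC_iv,0→∞ = 5186.025 + 4534.722 = 9720.747 µg/L·h
Trapezoidal AUC_0→9 (buccal film):
  [0→2]: (0.0+558.2)/2 × 2 = 558.2
  [2→4]: (558.2+499.7)/2 × 2 = 1057.9
  [4→5]: (499.7+442.1)/2 × 1 = 470.9
  [5→6]: (442.1+386.5)/2 × 1 = 414.3
  [6→9]: (386.5+252.6)/2 × 3 = 958.65
  Sum = 3459.95 µg/L·h
buccal film tail: 252.6/0.144 = 1754.167; AUC_ev,0→∞ = 3459.95 + 1754.167 = 5214.117 µg/L·h
F = (AUC_ev/D_ev)/(AUC_iv/D_iv) = (5214.117/500)/(9720.747/200) = 10.428234/48.603735 = 0.2146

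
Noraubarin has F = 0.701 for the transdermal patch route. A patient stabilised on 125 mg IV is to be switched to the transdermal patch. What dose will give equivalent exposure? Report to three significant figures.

D_transdermal = 178 mg

For equal systemic exposure: F × D_ev = D_iv
D_ev = D_iv / F = 125 / 0.701 = 178.317 mg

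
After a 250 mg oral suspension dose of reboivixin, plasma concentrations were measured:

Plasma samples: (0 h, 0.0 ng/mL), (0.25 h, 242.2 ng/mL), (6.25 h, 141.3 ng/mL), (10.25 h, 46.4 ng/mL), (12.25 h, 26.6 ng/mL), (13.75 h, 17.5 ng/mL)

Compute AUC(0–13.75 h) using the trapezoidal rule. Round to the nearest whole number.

Trapezoidal AUC_0→13.75:
  [0→0.25]: (0.0+242.2)/2 × 0.25 = 30.275
  [0.25→6.25]: (242.2+141.3)/2 × 6 = 1150.5
  [6.25→10.25]: (141.3+46.4)/2 × 4 = 375.4
  [10.25→12.25]: (46.4+26.6)/2 × 2 = 73.0
  [12.25→13.75]: (26.6+17.5)/2 × 1.5 = 33.075
  Sum = 1662.25 ng/mL·h

AUC = 1662 ng/mL·h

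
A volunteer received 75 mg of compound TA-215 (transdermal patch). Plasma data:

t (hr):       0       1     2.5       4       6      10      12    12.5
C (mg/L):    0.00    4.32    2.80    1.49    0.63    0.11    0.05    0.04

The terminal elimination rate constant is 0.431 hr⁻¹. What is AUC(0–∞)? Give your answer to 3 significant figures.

Trapezoidal AUC_0→12.5:
  [0→1]: (0.00+4.32)/2 × 1 = 2.16
  [1→2.5]: (4.32+2.80)/2 × 1.5 = 5.34
  [2.5→4]: (2.80+1.49)/2 × 1.5 = 3.2175
  [4→6]: (1.49+0.63)/2 × 2 = 2.12
  [6→10]: (0.63+0.11)/2 × 4 = 1.48
  [10→12]: (0.11+0.05)/2 × 2 = 0.16
  [12→12.5]: (0.05+0.04)/2 × 0.5 = 0.0225
  Sum = 14.5 mg/L·hr
Extrapolated tail: C_last / k_e = 0.04 / 0.431 = 0.093
AUC_0→∞ = 14.5 + 0.093 = 14.593 mg/L·hr

AUC = 14.6 mg/L·hr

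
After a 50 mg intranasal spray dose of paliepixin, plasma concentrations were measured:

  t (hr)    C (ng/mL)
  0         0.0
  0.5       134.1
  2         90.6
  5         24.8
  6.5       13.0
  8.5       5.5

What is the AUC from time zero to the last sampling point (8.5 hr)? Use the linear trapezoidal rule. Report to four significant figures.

AUC = 422.0 ng/mL·hr

Trapezoidal AUC_0→8.5:
  [0→0.5]: (0.0+134.1)/2 × 0.5 = 33.525
  [0.5→2]: (134.1+90.6)/2 × 1.5 = 168.525
  [2→5]: (90.6+24.8)/2 × 3 = 173.1
  [5→6.5]: (24.8+13.0)/2 × 1.5 = 28.35
  [6.5→8.5]: (13.0+5.5)/2 × 2 = 18.5
  Sum = 422.0 ng/mL·hr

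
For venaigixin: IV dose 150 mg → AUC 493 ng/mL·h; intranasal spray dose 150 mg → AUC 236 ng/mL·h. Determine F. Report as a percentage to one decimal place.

F = (AUC_ev / D_ev) / (AUC_iv / D_iv)
  = (236/150) / (493/150)
  = 1.57333 / 3.28667 = 0.4787
  = 47.87%

F = 47.9%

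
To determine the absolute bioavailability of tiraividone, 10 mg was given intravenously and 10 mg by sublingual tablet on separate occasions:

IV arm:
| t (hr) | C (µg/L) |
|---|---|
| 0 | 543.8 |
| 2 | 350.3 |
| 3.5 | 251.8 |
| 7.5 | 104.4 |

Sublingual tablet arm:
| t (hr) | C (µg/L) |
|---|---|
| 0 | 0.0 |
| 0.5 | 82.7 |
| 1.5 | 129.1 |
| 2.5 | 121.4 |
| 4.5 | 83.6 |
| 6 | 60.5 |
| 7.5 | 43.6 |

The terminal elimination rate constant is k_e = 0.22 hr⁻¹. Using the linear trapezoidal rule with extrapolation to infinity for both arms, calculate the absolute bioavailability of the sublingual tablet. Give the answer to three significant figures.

F = 0.332

Trapezoidal AUC_0→7.5 (IV):
  [0→2]: (543.8+350.3)/2 × 2 = 894.1
  [2→3.5]: (350.3+251.8)/2 × 1.5 = 451.575
  [3.5→7.5]: (251.8+104.4)/2 × 4 = 712.4
  Sum = 2058.075 µg/L·hr
IV tail: 104.4/0.22 = 474.545; AUC_iv,0→∞ = 2058.075 + 474.545 = 2532.62 µg/L·hr
Trapezoidal AUC_0→7.5 (sublingual tablet):
  [0→0.5]: (0.0+82.7)/2 × 0.5 = 20.675
  [0.5→1.5]: (82.7+129.1)/2 × 1 = 105.9
  [1.5→2.5]: (129.1+121.4)/2 × 1 = 125.25
  [2.5→4.5]: (121.4+83.6)/2 × 2 = 205.0
  [4.5→6]: (83.6+60.5)/2 × 1.5 = 108.075
  [6→7.5]: (60.5+43.6)/2 × 1.5 = 78.075
  Sum = 642.975 µg/L·hr
sublingual tablet tail: 43.6/0.22 = 198.182; AUC_ev,0→∞ = 642.975 + 198.182 = 841.157 µg/L·hr
F = (AUC_ev/D_ev)/(AUC_iv/D_iv) = (841.157/10)/(2532.62/10) = 84.1157/253.262 = 0.3321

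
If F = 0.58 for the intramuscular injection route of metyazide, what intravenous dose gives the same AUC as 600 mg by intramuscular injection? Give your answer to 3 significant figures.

Systemic exposure from an extravascular dose = F × D_ev, so the equivalent IV dose is F × D_ev.
D_iv = F × D_ev = 0.58 × 600 = 348 mg

D_iv = 348 mg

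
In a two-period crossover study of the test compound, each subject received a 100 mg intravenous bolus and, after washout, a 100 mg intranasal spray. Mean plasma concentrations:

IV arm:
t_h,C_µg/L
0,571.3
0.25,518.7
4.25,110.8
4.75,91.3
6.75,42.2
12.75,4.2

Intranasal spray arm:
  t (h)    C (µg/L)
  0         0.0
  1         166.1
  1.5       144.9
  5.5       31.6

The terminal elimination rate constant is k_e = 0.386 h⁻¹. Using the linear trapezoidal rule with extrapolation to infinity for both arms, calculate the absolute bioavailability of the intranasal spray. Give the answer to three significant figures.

F = 0.344

Trapezoidal AUC_0→12.75 (IV):
  [0→0.25]: (571.3+518.7)/2 × 0.25 = 136.25
  [0.25→4.25]: (518.7+110.8)/2 × 4 = 1259.0
  [4.25→4.75]: (110.8+91.3)/2 × 0.5 = 50.525
  [4.75→6.75]: (91.3+42.2)/2 × 2 = 133.5
  [6.75→12.75]: (42.2+4.2)/2 × 6 = 139.2
  Sum = 1718.475 µg/L·h
IV tail: 4.2/0.386 = 10.881; AUC_iv,0→∞ = 1718.475 + 10.881 = 1729.356 µg/L·h
Trapezoidal AUC_0→5.5 (intranasal spray):
  [0→1]: (0.0+166.1)/2 × 1 = 83.05
  [1→1.5]: (166.1+144.9)/2 × 0.5 = 77.75
  [1.5→5.5]: (144.9+31.6)/2 × 4 = 353.0
  Sum = 513.8 µg/L·h
intranasal spray tail: 31.6/0.386 = 81.865; AUC_ev,0→∞ = 513.8 + 81.865 = 595.665 µg/L·h
F = (AUC_ev/D_ev)/(AUC_iv/D_iv) = (595.665/100)/(1729.356/100) = 5.95665/17.29356 = 0.3444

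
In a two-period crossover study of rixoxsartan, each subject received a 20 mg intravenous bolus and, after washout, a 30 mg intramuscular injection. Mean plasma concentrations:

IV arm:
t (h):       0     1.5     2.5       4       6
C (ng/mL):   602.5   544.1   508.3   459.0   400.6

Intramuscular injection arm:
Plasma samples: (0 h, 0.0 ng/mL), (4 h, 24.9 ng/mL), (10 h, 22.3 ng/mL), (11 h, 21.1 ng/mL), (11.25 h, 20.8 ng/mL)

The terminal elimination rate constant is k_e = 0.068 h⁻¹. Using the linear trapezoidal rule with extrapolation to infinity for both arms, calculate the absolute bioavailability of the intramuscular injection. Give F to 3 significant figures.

Trapezoidal AUC_0→6 (IV):
  [0→1.5]: (602.5+544.1)/2 × 1.5 = 859.95
  [1.5→2.5]: (544.1+508.3)/2 × 1 = 526.2
  [2.5→4]: (508.3+459.0)/2 × 1.5 = 725.475
  [4→6]: (459.0+400.6)/2 × 2 = 859.6
  Sum = 2971.225 ng/mL·h
IV tail: 400.6/0.068 = 5891.176; AUC_iv,0→∞ = 2971.225 + 5891.176 = 8862.401 ng/mL·h
Trapezoidal AUC_0→11.25 (intramuscular injection):
  [0→4]: (0.0+24.9)/2 × 4 = 49.8
  [4→10]: (24.9+22.3)/2 × 6 = 141.6
  [10→11]: (22.3+21.1)/2 × 1 = 21.7
  [11→11.25]: (21.1+20.8)/2 × 0.25 = 5.2375
  Sum = 218.3375 ng/mL·h
intramuscular injection tail: 20.8/0.068 = 305.882; AUC_ev,0→∞ = 218.3375 + 305.882 = 524.2195 ng/mL·h
F = (AUC_ev/D_ev)/(AUC_iv/D_iv) = (524.2195/30)/(8862.401/20) = 17.474/443.12005 = 0.0394

F = 0.0394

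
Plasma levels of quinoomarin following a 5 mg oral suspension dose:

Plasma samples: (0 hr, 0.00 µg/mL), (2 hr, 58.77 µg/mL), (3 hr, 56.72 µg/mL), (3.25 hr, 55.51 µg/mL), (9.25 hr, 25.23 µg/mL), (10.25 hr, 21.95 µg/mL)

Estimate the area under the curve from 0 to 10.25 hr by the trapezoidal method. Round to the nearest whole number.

Trapezoidal AUC_0→10.25:
  [0→2]: (0.00+58.77)/2 × 2 = 58.77
  [2→3]: (58.77+56.72)/2 × 1 = 57.745
  [3→3.25]: (56.72+55.51)/2 × 0.25 = 14.02875
  [3.25→9.25]: (55.51+25.23)/2 × 6 = 242.22
  [9.25→10.25]: (25.23+21.95)/2 × 1 = 23.59
  Sum = 396.35375 µg/mL·hr

AUC = 396 µg/mL·hr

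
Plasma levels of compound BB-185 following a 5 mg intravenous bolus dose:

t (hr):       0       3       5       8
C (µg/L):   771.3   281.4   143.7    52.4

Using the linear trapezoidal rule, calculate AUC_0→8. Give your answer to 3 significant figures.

Trapezoidal AUC_0→8:
  [0→3]: (771.3+281.4)/2 × 3 = 1579.05
  [3→5]: (281.4+143.7)/2 × 2 = 425.1
  [5→8]: (143.7+52.4)/2 × 3 = 294.15
  Sum = 2298.3 µg/L·hr

AUC = 2300 µg/L·hr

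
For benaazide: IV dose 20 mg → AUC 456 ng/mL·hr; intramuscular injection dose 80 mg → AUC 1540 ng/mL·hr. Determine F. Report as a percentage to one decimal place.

F = (AUC_ev / D_ev) / (AUC_iv / D_iv)
  = (1540/80) / (456/20)
  = 19.25 / 22.8 = 0.8443
  = 84.43%

F = 84.4%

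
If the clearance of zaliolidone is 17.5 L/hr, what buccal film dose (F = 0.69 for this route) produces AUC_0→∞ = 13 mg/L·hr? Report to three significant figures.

Dose = 330 mg

Dose = CL × AUC_0→∞ / F
     = 17.5 × 13 / 0.69 = 329.71 mg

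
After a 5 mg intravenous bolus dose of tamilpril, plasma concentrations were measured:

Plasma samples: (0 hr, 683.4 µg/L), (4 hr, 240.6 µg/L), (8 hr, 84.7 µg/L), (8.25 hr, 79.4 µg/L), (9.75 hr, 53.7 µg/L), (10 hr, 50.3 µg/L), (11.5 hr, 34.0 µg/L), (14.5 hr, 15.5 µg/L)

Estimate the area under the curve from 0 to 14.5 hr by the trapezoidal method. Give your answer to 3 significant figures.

AUC = 2770 µg/L·hr

Trapezoidal AUC_0→14.5:
  [0→4]: (683.4+240.6)/2 × 4 = 1848.0
  [4→8]: (240.6+84.7)/2 × 4 = 650.6
  [8→8.25]: (84.7+79.4)/2 × 0.25 = 20.5125
  [8.25→9.75]: (79.4+53.7)/2 × 1.5 = 99.825
  [9.75→10]: (53.7+50.3)/2 × 0.25 = 13.0
  [10→11.5]: (50.3+34.0)/2 × 1.5 = 63.225
  [11.5→14.5]: (34.0+15.5)/2 × 3 = 74.25
  Sum = 2769.4125 µg/L·hr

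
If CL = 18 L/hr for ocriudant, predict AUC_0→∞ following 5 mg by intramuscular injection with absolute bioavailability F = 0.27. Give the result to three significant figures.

AUC = 0.0750 mg/L·hr

AUC_0→∞ = F × Dose / CL
        = 0.27 × 5 / 18 = 0.075 mg/L·hr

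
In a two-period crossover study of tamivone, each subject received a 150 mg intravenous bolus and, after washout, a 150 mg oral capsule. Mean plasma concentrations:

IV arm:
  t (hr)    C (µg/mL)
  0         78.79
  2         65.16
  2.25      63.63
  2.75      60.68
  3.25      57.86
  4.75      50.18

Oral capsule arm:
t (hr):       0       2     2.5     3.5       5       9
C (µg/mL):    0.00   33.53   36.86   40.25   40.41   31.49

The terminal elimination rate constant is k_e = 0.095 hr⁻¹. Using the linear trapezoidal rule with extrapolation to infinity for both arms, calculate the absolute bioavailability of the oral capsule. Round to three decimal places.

F = 0.754

Trapezoidal AUC_0→4.75 (IV):
  [0→2]: (78.79+65.16)/2 × 2 = 143.95
  [2→2.25]: (65.16+63.63)/2 × 0.25 = 16.09875
  [2.25→2.75]: (63.63+60.68)/2 × 0.5 = 31.0775
  [2.75→3.25]: (60.68+57.86)/2 × 0.5 = 29.635
  [3.25→4.75]: (57.86+50.18)/2 × 1.5 = 81.03
  Sum = 301.79125 µg/mL·hr
IV tail: 50.18/0.095 = 528.211; AUC_iv,0→∞ = 301.79125 + 528.211 = 830.00225 µg/mL·hr
Trapezoidal AUC_0→9 (oral capsule):
  [0→2]: (0.00+33.53)/2 × 2 = 33.53
  [2→2.5]: (33.53+36.86)/2 × 0.5 = 17.5975
  [2.5→3.5]: (36.86+40.25)/2 × 1 = 38.555
  [3.5→5]: (40.25+40.41)/2 × 1.5 = 60.495
  [5→9]: (40.41+31.49)/2 × 4 = 143.8
  Sum = 293.9775 µg/mL·hr
oral capsule tail: 31.49/0.095 = 331.474; AUC_ev,0→∞ = 293.9775 + 331.474 = 625.4515 µg/mL·hr
F = (AUC_ev/D_ev)/(AUC_iv/D_iv) = (625.4515/150)/(830.00225/150) = 4.16968/5.53335 = 0.7536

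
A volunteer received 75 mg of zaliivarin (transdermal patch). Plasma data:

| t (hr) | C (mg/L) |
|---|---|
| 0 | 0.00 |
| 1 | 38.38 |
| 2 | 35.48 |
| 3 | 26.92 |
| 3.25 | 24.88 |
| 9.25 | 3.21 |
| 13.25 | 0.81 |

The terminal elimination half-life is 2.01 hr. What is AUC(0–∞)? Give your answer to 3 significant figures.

Trapezoidal AUC_0→13.25:
  [0→1]: (0.00+38.38)/2 × 1 = 19.19
  [1→2]: (38.38+35.48)/2 × 1 = 36.93
  [2→3]: (35.48+26.92)/2 × 1 = 31.2
  [3→3.25]: (26.92+24.88)/2 × 0.25 = 6.475
  [3.25→9.25]: (24.88+3.21)/2 × 6 = 84.27
  [9.25→13.25]: (3.21+0.81)/2 × 4 = 8.04
  Sum = 186.105 mg/L·hr
k_e = ln2 / t½ = 0.693147 / 2.01 = 0.3448 hr^-1
Extrapolated tail: C_last / k_e = 0.81 / 0.3448 = 2.349
AUC_0→∞ = 186.105 + 2.349 = 188.454 mg/L·hr

AUC = 188 mg/L·hr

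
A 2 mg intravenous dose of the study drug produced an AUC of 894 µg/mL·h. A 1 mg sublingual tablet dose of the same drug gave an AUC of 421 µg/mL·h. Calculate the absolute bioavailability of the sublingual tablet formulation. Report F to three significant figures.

F = (AUC_ev / D_ev) / (AUC_iv / D_iv)
  = (421/1) / (894/2)
  = 421 / 447 = 0.9418

F = 0.942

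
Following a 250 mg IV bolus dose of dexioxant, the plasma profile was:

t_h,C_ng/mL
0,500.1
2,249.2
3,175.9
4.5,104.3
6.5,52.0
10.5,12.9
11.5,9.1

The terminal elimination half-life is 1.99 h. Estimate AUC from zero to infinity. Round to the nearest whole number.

Trapezoidal AUC_0→11.5:
  [0→2]: (500.1+249.2)/2 × 2 = 749.3
  [2→3]: (249.2+175.9)/2 × 1 = 212.55
  [3→4.5]: (175.9+104.3)/2 × 1.5 = 210.15
  [4.5→6.5]: (104.3+52.0)/2 × 2 = 156.3
  [6.5→10.5]: (52.0+12.9)/2 × 4 = 129.8
  [10.5→11.5]: (12.9+9.1)/2 × 1 = 11.0
  Sum = 1469.1 ng/mL·h
k_e = ln2 / t½ = 0.693147 / 1.99 = 0.3483 h^-1
Extrapolated tail: C_last / k_e = 9.1 / 0.3483 = 26.127
AUC_0→∞ = 1469.1 + 26.127 = 1495.227 ng/mL·h

AUC = 1495 ng/mL·h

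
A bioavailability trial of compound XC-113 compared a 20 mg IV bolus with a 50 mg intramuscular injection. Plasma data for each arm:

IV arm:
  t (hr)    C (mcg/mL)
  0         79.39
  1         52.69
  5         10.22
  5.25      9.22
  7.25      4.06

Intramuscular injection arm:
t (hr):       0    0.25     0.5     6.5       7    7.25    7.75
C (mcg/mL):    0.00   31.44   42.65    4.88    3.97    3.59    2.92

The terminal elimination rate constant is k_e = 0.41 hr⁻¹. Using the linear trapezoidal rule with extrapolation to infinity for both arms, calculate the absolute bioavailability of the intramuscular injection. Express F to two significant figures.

F = 0.31

Trapezoidal AUC_0→7.25 (IV):
  [0→1]: (79.39+52.69)/2 × 1 = 66.04
  [1→5]: (52.69+10.22)/2 × 4 = 125.82
  [5→5.25]: (10.22+9.22)/2 × 0.25 = 2.43
  [5.25→7.25]: (9.22+4.06)/2 × 2 = 13.28
  Sum = 207.57 mcg/mL·hr
IV tail: 4.06/0.41 = 9.902; AUC_iv,0→∞ = 207.57 + 9.902 = 217.472 mcg/mL·hr
Trapezoidal AUC_0→7.75 (intramuscular injection):
  [0→0.25]: (0.00+31.44)/2 × 0.25 = 3.93
  [0.25→0.5]: (31.44+42.65)/2 × 0.25 = 9.26125
  [0.5→6.5]: (42.65+4.88)/2 × 6 = 142.59
  [6.5→7]: (4.88+3.97)/2 × 0.5 = 2.2125
  [7→7.25]: (3.97+3.59)/2 × 0.25 = 0.945
  [7.25→7.75]: (3.59+2.92)/2 × 0.5 = 1.6275
  Sum = 160.56625 mcg/mL·hr
intramuscular injection tail: 2.92/0.41 = 7.122; AUC_ev,0→∞ = 160.56625 + 7.122 = 167.68825 mcg/mL·hr
F = (AUC_ev/D_ev)/(AUC_iv/D_iv) = (167.68825/50)/(217.472/20) = 3.353765/10.8736 = 0.3084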